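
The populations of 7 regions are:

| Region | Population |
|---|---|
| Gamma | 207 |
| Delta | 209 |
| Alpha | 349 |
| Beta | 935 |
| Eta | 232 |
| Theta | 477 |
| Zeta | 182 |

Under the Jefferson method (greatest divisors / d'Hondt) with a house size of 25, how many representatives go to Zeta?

1

Standard divisor 2591/25 ≈ 103.64; standard quotas: Gamma 1.997, Delta 2.017, Alpha 3.367, Beta 9.022, Eta 2.239, Theta 4.602, Zeta 1.756.
Rounding down gives 1, 2, 3, 9, 2, 4, 1 = 22 seats, so the divisor must be adjusted.
With modified divisor 92: modified quotas Gamma 2.250, Delta 2.272, Alpha 3.793, Beta 10.163, Eta 2.522, Theta 5.185, Zeta 1.978.
Rounding down: Gamma 2, Delta 2, Alpha 3, Beta 10, Eta 2, Theta 5, Zeta 1 (total 25).
Zeta receives 1.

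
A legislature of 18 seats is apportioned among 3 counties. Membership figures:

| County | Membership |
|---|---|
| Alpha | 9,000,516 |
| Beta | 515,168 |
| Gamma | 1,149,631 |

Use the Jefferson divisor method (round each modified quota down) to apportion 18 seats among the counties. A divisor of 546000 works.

Alpha 16; Beta 0; Gamma 2

With modified divisor 546000: modified quotas Alpha 16.484, Beta 0.944, Gamma 2.106.
Rounding down: Alpha 16, Beta 0, Gamma 2 (total 18).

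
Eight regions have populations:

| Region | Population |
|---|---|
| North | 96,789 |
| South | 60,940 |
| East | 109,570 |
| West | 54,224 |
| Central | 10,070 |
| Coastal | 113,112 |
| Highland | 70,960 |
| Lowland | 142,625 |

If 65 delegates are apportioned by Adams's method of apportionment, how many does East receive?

11

Standard divisor 658290/65 ≈ 10127.538; standard quotas: North 9.557, South 6.017, East 10.819, West 5.354, Central 0.994, Coastal 11.169, Highland 7.007, Lowland 14.083.
Rounding up gives 10, 7, 11, 6, 1, 12, 8, 15 = 70 seats, so the divisor must be adjusted.
With modified divisor 10800: modified quotas North 8.962, South 5.643, East 10.145, West 5.021, Central 0.932, Coastal 10.473, Highland 6.570, Lowland 13.206.
Rounding up: North 9, South 6, East 11, West 6, Central 1, Coastal 11, Highland 7, Lowland 14 (total 65).
East receives 11.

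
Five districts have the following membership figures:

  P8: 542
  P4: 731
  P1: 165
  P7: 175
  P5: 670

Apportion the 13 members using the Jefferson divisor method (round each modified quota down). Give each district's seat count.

Standard divisor 2283/13 ≈ 175.615; standard quotas: P8 3.086, P4 4.163, P1 0.940, P7 0.996, P5 3.815.
Rounding down gives 3, 4, 0, 0, 3 = 10 seats, so the divisor must be adjusted.
With modified divisor 160: modified quotas P8 3.388, P4 4.569, P1 1.031, P7 1.094, P5 4.188.
Rounding down: P8 3, P4 4, P1 1, P7 1, P5 4 (total 13).

P8: 3; P4: 4; P1: 1; P7: 1; P5: 4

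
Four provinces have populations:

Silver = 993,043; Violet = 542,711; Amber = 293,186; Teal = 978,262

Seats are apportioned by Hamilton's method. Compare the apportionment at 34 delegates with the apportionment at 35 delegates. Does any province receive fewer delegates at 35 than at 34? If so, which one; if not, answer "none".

At 34 seats: Silver 12, Violet 7, Amber 3, Teal 12.
At 35 seats: Silver 12, Violet 7, Amber 4, Teal 12.
No province's allocation decreased.

none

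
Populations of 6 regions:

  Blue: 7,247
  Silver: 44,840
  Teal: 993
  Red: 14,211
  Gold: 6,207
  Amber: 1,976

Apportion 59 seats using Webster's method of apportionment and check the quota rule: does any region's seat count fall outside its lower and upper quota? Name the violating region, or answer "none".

Silver

Standard quotas: Blue 5.665, Silver 35.053, Teal 0.776, Red 11.109, Gold 4.852, Amber 1.545.
Webster allocation: Blue 6, Silver 34, Teal 1, Red 11, Gold 5, Amber 2.
Silver has quota 35.053 (lower 35, upper 36) but receives 34 — outside the quota interval.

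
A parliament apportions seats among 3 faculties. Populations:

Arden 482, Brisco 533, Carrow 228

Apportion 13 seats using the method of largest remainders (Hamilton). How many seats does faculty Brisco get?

6

The standard divisor is 1243/13 ≈ 95.615.
Standard quotas: Arden 5.041, Brisco 5.574, Carrow 2.385.
Lower quotas: Arden 5, Brisco 5, Carrow 2 (sum 12, leaving 1 seat).
Remainders in descending order: Brisco 0.574, Carrow 0.385, Arden 0.041.
The surplus seat goes to Brisco.
Brisco receives 6.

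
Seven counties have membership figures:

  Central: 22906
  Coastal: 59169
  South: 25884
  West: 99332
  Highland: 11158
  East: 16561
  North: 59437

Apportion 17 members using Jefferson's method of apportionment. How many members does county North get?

Standard divisor 294447/17 ≈ 17320.412; standard quotas: Central 1.322, Coastal 3.416, South 1.494, West 5.735, Highland 0.644, East 0.956, North 3.432.
Rounding down gives 1, 3, 1, 5, 0, 0, 3 = 13 seats, so the divisor must be adjusted.
With modified divisor 14500: modified quotas Central 1.580, Coastal 4.081, South 1.785, West 6.850, Highland 0.770, East 1.142, North 4.099.
Rounding down: Central 1, Coastal 4, South 1, West 6, Highland 0, East 1, North 4 (total 17).
North receives 4.

4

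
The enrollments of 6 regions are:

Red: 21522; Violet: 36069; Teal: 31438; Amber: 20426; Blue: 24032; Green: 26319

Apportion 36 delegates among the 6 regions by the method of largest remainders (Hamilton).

The standard divisor is 159806/36 ≈ 4439.056.
Standard quotas: Red 4.8483, Violet 8.1254, Teal 7.0821, Amber 4.6014, Blue 5.4138, Green 5.9290.
Lower quotas: Red 4, Violet 8, Teal 7, Amber 4, Blue 5, Green 5 (sum 33, leaving 3 seats).
Remainders in descending order: Green 0.9290, Red 0.8483, Amber 0.6014, Blue 0.4138, Violet 0.1254, Teal 0.0821.
The surplus seats go to Green, Red, Amber.

Red: 5, Violet: 8, Teal: 7, Amber: 5, Blue: 5, Green: 6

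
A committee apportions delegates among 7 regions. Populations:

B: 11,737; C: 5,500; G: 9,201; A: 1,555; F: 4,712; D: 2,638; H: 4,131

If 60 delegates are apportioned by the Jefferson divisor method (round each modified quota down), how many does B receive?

Standard divisor 39474/60 ≈ 657.9; standard quotas: B 17.840, C 8.360, G 13.985, A 2.364, F 7.162, D 4.010, H 6.279.
Rounding down gives 17, 8, 13, 2, 7, 4, 6 = 57 seats, so the divisor must be adjusted.
With modified divisor 616: modified quotas B 19.054, C 8.929, G 14.937, A 2.524, F 7.649, D 4.282, H 6.706.
Rounding down: B 19, C 8, G 14, A 2, F 7, D 4, H 6 (total 60).
B receives 19.

19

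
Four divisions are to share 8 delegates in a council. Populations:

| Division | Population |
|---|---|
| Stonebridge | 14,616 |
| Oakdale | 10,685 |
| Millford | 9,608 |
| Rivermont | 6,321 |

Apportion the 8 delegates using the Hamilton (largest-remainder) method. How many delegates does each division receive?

Standard divisor: 41230 ÷ 8 ≈ 5153.75.
Standard quotas: Stonebridge 2.8360, Oakdale 2.0732, Millford 1.8643, Rivermont 1.2265.
Lower quotas: Stonebridge 2, Oakdale 2, Millford 1, Rivermont 1 (sum 6, leaving 2 seats).
Remainders in descending order: Millford 0.8643, Stonebridge 0.8360, Rivermont 0.2265, Oakdale 0.0732.
Largest remainders: Millford, Stonebridge receive the extra seats.

Stonebridge=3, Oakdale=2, Millford=2, Rivermont=1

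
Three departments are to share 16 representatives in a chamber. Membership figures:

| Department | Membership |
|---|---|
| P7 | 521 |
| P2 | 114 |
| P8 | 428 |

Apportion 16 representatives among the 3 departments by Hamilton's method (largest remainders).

Standard divisor: 1063 ÷ 16 ≈ 66.438.
Standard quotas: P7 7.842, P2 1.716, P8 6.442.
Lower quotas: P7 7, P2 1, P8 6 (sum 14, leaving 2 seats).
Remainders in descending order: P7 0.842, P2 0.716, P8 0.442.
Largest remainders: P7, P2 receive the extra seats.

P7=8, P2=2, P8=6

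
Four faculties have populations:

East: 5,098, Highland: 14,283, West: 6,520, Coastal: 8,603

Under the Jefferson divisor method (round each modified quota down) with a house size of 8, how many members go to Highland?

4

Standard divisor 34504/8 ≈ 4313; standard quotas: East 1.182, Highland 3.312, West 1.512, Coastal 1.995.
Rounding down gives 1, 3, 1, 1 = 6 seats, so the divisor must be adjusted.
With modified divisor 3400: modified quotas East 1.499, Highland 4.201, West 1.918, Coastal 2.530.
Rounding down: East 1, Highland 4, West 1, Coastal 2 (total 8).
Highland receives 4.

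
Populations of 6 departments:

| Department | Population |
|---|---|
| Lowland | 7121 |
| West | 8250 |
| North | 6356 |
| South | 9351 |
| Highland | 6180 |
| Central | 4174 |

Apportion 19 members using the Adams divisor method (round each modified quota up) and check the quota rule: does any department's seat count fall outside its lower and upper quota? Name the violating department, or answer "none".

none

Standard quotas: Lowland 3.266, West 3.783, North 2.915, South 4.288, Highland 2.834, Central 1.914.
Adams allocation: Lowland 3, West 4, North 3, South 4, Highland 3, Central 2.
Every allocation lies between the lower and upper quota.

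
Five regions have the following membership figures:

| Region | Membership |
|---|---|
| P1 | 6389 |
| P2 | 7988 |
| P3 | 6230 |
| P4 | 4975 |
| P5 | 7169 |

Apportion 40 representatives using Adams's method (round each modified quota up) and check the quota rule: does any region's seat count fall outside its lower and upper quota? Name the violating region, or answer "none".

none

Standard quotas: P1 7.803, P2 9.756, P3 7.609, P4 6.076, P5 8.756.
Adams allocation: P1 8, P2 9, P3 8, P4 6, P5 9.
Every allocation lies between the lower and upper quota.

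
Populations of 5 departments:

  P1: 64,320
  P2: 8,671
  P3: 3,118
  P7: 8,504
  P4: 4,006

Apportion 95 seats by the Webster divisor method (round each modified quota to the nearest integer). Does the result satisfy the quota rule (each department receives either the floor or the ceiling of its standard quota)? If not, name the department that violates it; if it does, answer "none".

P1

Standard quotas: P1 68.951, P2 9.295, P3 3.343, P7 9.116, P4 4.294.
Webster allocation: P1 70, P2 9, P3 3, P7 9, P4 4.
P1 has quota 68.951 (lower 68, upper 69) but receives 70 — outside the quota interval.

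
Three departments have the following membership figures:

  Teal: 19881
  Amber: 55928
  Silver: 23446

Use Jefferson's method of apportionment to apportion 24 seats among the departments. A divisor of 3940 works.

With modified divisor 3940: modified quotas Teal 5.046, Amber 14.195, Silver 5.951.
Rounding down: Teal 5, Amber 14, Silver 5 (total 24).

Teal: 5, Amber: 14, Silver: 5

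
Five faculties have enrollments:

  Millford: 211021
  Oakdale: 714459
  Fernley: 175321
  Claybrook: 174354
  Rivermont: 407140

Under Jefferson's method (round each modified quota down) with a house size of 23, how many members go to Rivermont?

Standard divisor 1682295/23 ≈ 73143.261; standard quotas: Millford 2.885, Oakdale 9.768, Fernley 2.397, Claybrook 2.384, Rivermont 5.566.
Rounding down gives 2, 9, 2, 2, 5 = 20 seats, so the divisor must be adjusted.
With modified divisor 66400: modified quotas Millford 3.178, Oakdale 10.760, Fernley 2.640, Claybrook 2.626, Rivermont 6.132.
Rounding down: Millford 3, Oakdale 10, Fernley 2, Claybrook 2, Rivermont 6 (total 23).
Rivermont receives 6.

6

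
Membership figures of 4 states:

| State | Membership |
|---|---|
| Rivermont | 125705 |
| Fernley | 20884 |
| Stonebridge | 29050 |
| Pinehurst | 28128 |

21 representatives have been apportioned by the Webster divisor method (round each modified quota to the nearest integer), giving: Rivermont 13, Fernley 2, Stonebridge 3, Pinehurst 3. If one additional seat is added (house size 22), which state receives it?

Priority for the next seat is population ÷ (current seats + 0.5).
Priorities: Rivermont 9311.481, Fernley 8353.600, Stonebridge 8300.000, Pinehurst 8036.571.
Highest priority: Rivermont.

Rivermont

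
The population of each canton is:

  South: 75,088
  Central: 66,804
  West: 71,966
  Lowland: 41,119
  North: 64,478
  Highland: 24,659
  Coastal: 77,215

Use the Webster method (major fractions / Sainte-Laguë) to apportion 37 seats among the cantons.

South 6, Central 6, West 6, Lowland 4, North 6, Highland 2, Coastal 7

Standard divisor 421329/37 ≈ 11387.27; standard quotas: South 6.594, Central 5.867, West 6.320, Lowland 3.611, North 5.662, Highland 2.165, Coastal 6.781.
Rounding to the nearest integer gives 7, 6, 6, 4, 6, 2, 7 = 38 seats, so the divisor must be adjusted.
With modified divisor 11600: modified quotas South 6.473, Central 5.759, West 6.204, Lowland 3.545, North 5.558, Highland 2.126, Coastal 6.656.
Rounding to the nearest integer: South 6, Central 6, West 6, Lowland 4, North 6, Highland 2, Coastal 7 (total 37).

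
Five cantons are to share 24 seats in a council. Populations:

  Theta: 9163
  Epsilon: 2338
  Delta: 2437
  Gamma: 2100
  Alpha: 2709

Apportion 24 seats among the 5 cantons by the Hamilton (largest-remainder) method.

Theta 12, Epsilon 3, Delta 3, Gamma 3, Alpha 3

Standard divisor: 18747 ÷ 24 ≈ 781.125.
Standard quotas: Theta 11.7305, Epsilon 2.9931, Delta 3.1199, Gamma 2.6884, Alpha 3.4681.
Lower quotas: Theta 11, Epsilon 2, Delta 3, Gamma 2, Alpha 3 (sum 21, leaving 3 seats).
Remainders in descending order: Epsilon 0.9931, Theta 0.7305, Gamma 0.6884, Alpha 0.4681, Delta 0.1199.
The surplus seats go to Epsilon, Theta, Gamma.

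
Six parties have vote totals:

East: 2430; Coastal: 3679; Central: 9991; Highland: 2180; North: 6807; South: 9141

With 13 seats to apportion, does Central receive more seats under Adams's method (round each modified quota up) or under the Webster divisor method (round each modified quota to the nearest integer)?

Adams: East 1, Coastal 2, Central 3, Highland 1, North 3, South 3.
Webster: East 1, Coastal 1, Central 4, Highland 1, North 3, South 3.
Central gets 3 under Adams and 4 under Webster.

Webster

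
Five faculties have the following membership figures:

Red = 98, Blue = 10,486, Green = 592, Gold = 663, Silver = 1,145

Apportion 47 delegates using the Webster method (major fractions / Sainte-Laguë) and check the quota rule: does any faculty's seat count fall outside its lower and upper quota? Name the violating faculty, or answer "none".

Standard quotas: Red 0.355, Blue 37.958, Green 2.143, Gold 2.400, Silver 4.145.
Webster allocation: Red 0, Blue 39, Green 2, Gold 2, Silver 4.
Blue has quota 37.958 (lower 37, upper 38) but receives 39 — outside the quota interval.

Blue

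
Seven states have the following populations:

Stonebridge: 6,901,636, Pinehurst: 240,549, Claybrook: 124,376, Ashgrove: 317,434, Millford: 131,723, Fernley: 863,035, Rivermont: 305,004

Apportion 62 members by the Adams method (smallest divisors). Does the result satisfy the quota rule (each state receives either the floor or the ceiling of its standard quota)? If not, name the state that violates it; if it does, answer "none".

Standard quotas: Stonebridge 48.167, Pinehurst 1.679, Claybrook 0.868, Ashgrove 2.215, Millford 0.919, Fernley 6.023, Rivermont 2.129.
Adams allocation: Stonebridge 46, Pinehurst 2, Claybrook 1, Ashgrove 3, Millford 1, Fernley 6, Rivermont 3.
Stonebridge has quota 48.167 (lower 48, upper 49) but receives 46 — outside the quota interval.

Stonebridge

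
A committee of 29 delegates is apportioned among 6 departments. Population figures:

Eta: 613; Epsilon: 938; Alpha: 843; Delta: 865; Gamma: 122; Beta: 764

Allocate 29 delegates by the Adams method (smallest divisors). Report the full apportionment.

Standard divisor 4145/29 ≈ 142.931; standard quotas: Eta 4.289, Epsilon 6.563, Alpha 5.898, Delta 6.052, Gamma 0.854, Beta 5.345.
Rounding up gives 5, 7, 6, 7, 1, 6 = 32 seats, so the divisor must be adjusted.
With modified divisor 155: modified quotas Eta 3.955, Epsilon 6.052, Alpha 5.439, Delta 5.581, Gamma 0.787, Beta 4.929.
Rounding up: Eta 4, Epsilon 7, Alpha 6, Delta 6, Gamma 1, Beta 5 (total 29).

Eta=4, Epsilon=7, Alpha=6, Delta=6, Gamma=1, Beta=5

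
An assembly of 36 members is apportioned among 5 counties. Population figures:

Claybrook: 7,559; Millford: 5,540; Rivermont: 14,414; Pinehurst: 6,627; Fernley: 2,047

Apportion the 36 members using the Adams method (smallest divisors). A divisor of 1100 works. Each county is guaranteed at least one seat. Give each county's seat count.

With modified divisor 1100: modified quotas Claybrook 6.872, Millford 5.036, Rivermont 13.104, Pinehurst 6.025, Fernley 1.861.
Rounding up: Claybrook 7, Millford 6, Rivermont 14, Pinehurst 7, Fernley 2 (total 36).

Claybrook: 7, Millford: 6, Rivermont: 14, Pinehurst: 7, Fernley: 2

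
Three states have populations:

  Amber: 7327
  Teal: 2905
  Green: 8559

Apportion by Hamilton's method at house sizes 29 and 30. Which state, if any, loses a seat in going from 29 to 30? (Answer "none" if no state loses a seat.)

Teal

At 29 seats: Amber 11, Teal 5, Green 13.
At 30 seats: Amber 12, Teal 4, Green 14.
Teal drops from 5 to 4.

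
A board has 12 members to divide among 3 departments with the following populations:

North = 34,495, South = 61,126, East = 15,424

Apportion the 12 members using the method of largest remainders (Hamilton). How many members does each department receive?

The standard divisor is 111045/12 ≈ 9253.75.
Standard quotas: North 3.7277, South 6.6055, East 1.6668.
Lower quotas: North 3, South 6, East 1 (sum 10, leaving 2 seats).
Remainders in descending order: North 0.7277, East 0.6668, South 0.6055.
Largest remainders: North, East receive the extra seats.

North=4, South=6, East=2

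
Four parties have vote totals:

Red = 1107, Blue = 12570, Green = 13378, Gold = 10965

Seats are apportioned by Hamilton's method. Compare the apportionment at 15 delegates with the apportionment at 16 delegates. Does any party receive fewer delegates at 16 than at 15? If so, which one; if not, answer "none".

Red

At 15 seats: Red 1, Blue 5, Green 5, Gold 4.
At 16 seats: Red 0, Blue 5, Green 6, Gold 5.
Red drops from 1 to 0.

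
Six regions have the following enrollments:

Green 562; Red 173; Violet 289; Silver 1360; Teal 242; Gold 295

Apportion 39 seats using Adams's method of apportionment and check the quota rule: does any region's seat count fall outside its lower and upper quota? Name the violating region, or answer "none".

Standard quotas: Green 7.504, Red 2.310, Violet 3.859, Silver 18.158, Teal 3.231, Gold 3.939.
Adams allocation: Green 7, Red 3, Violet 4, Silver 17, Teal 4, Gold 4.
Silver has quota 18.158 (lower 18, upper 19) but receives 17 — outside the quota interval.

Silver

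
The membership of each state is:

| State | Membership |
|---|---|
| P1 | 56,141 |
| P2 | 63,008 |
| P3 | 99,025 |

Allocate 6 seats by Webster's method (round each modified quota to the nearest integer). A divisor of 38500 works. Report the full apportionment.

P1 1, P2 2, P3 3

With modified divisor 38500: modified quotas P1 1.458, P2 1.637, P3 2.572.
Rounding to the nearest integer: P1 1, P2 2, P3 3 (total 6).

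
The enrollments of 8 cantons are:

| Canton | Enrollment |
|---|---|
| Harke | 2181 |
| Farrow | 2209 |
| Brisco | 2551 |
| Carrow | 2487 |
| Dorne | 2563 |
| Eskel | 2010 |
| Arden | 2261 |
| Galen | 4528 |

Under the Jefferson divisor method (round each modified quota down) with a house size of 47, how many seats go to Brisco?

Standard divisor 20790/47 ≈ 442.34; standard quotas: Harke 4.931, Farrow 4.994, Brisco 5.767, Carrow 5.622, Dorne 5.794, Eskel 4.544, Arden 5.111, Galen 10.236.
Rounding down gives 4, 4, 5, 5, 5, 4, 5, 10 = 42 seats, so the divisor must be adjusted.
With modified divisor 413: modified quotas Harke 5.281, Farrow 5.349, Brisco 6.177, Carrow 6.022, Dorne 6.206, Eskel 4.867, Arden 5.475, Galen 10.964.
Rounding down: Harke 5, Farrow 5, Brisco 6, Carrow 6, Dorne 6, Eskel 4, Arden 5, Galen 10 (total 47).
Brisco receives 6.

6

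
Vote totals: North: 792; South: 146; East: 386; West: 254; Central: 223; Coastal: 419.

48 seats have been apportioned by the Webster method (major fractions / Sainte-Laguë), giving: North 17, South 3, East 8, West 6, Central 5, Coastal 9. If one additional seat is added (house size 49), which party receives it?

East

Priority for the next seat is population ÷ (current seats + 0.5).
Priorities: North 45.257, South 41.714, East 45.412, West 39.077, Central 40.545, Coastal 44.105.
Highest priority: East.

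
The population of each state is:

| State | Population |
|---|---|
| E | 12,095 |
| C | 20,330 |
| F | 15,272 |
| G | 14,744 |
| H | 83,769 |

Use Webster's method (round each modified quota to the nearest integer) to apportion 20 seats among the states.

Standard divisor 146210/20 ≈ 7310.5; standard quotas: E 1.654, C 2.781, F 2.089, G 2.017, H 11.459.
Rounding to the nearest integer gives E 2, C 3, F 2, G 2, H 11 — total 20, matching the house size, so no adjustment is needed.

E: 2, C: 3, F: 2, G: 2, H: 11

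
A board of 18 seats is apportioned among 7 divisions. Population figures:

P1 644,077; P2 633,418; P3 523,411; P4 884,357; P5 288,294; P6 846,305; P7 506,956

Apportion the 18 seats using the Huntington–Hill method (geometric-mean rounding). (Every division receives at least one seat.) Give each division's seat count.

P1: 3; P2: 3; P3: 2; P4: 4; P5: 1; P6: 3; P7: 2

With divisor 249800: modified quotas P1 2.578, P2 2.536, P3 2.095, P4 3.540, P5 1.154, P6 3.388, P7 2.029.
Geometric-mean thresholds: P1 √(2·3)=2.449, P2 √(2·3)=2.449, P3 √(2·3)=2.449, P4 √(3·4)=3.464, P5 √(1·2)=1.414, P6 √(3·4)=3.464, P7 √(2·3)=2.449.
Each quota rounded against its threshold gives P1 3, P2 3, P3 2, P4 4, P5 1, P6 3, P7 2 (total 18).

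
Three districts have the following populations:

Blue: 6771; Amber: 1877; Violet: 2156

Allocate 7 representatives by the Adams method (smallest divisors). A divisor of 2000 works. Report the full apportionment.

With modified divisor 2000: modified quotas Blue 3.385, Amber 0.939, Violet 1.078.
Rounding up: Blue 4, Amber 1, Violet 2 (total 7).

Blue 4, Amber 1, Violet 2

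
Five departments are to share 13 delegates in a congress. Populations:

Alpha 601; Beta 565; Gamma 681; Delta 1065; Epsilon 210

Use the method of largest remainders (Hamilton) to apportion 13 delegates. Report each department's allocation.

Alpha=3, Beta=2, Gamma=3, Delta=4, Epsilon=1

Total 3122; standard divisor 3122/13 ≈ 240.154.
Standard quotas: Alpha 2.503, Beta 2.353, Gamma 2.836, Delta 4.435, Epsilon 0.874.
Lower quotas: Alpha 2, Beta 2, Gamma 2, Delta 4, Epsilon 0 (sum 10, leaving 3 seats).
Remainders in descending order: Epsilon 0.874, Gamma 0.836, Alpha 0.503, Delta 0.435, Beta 0.353.
Largest remainders: Epsilon, Gamma, Alpha receive the extra seats.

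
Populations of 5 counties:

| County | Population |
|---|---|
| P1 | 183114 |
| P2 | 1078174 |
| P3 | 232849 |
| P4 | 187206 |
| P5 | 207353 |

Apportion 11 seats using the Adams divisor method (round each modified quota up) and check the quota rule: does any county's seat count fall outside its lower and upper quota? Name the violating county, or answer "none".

Standard quotas: P1 1.066, P2 6.279, P3 1.356, P4 1.090, P5 1.208.
Adams allocation: P1 1, P2 6, P3 2, P4 1, P5 1.
Every allocation lies between the lower and upper quota.

none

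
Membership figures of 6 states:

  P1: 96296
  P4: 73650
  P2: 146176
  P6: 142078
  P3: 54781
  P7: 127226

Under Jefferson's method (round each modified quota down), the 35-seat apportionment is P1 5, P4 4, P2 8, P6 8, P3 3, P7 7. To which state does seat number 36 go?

P2

Priority for the next seat is population ÷ (current seats + 1).
Priorities: P1 16049.333, P4 14730.000, P2 16241.778, P6 15786.444, P3 13695.250, P7 15903.250.
Highest priority: P2.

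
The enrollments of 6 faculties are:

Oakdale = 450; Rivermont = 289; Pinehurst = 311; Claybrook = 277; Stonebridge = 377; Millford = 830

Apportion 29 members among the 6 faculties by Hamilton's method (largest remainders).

Oakdale=5, Rivermont=3, Pinehurst=4, Claybrook=3, Stonebridge=4, Millford=10

Standard divisor: 2534 ÷ 29 ≈ 87.379.
Standard quotas: Oakdale 5.150, Rivermont 3.307, Pinehurst 3.559, Claybrook 3.170, Stonebridge 4.315, Millford 9.499.
Lower quotas: Oakdale 5, Rivermont 3, Pinehurst 3, Claybrook 3, Stonebridge 4, Millford 9 (sum 27, leaving 2 seats).
Remainders in descending order: Pinehurst 0.559, Millford 0.499, Stonebridge 0.315, Rivermont 0.307, Claybrook 0.170, Oakdale 0.150.
Largest remainders: Pinehurst, Millford receive the extra seats.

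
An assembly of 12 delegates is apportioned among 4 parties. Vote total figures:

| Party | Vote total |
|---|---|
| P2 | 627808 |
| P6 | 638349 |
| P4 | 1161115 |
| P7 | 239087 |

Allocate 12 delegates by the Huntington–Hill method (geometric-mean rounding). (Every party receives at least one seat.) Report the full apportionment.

With divisor 234146: modified quotas P2 2.681, P6 2.726, P4 4.959, P7 1.021.
Geometric-mean thresholds: P2 √(2·3)=2.449, P6 √(2·3)=2.449, P4 √(4·5)=4.472, P7 √(1·2)=1.414.
Each quota rounded against its threshold gives P2 3, P6 3, P4 5, P7 1 (total 12).

P2 3, P6 3, P4 5, P7 1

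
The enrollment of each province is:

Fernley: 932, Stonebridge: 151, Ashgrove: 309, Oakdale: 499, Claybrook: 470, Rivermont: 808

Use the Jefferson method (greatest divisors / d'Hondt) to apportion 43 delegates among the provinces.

Standard divisor 3169/43 ≈ 73.698; standard quotas: Fernley 12.646, Stonebridge 2.049, Ashgrove 4.193, Oakdale 6.771, Claybrook 6.377, Rivermont 10.964.
Rounding down gives 12, 2, 4, 6, 6, 10 = 40 seats, so the divisor must be adjusted.
With modified divisor 70: modified quotas Fernley 13.314, Stonebridge 2.157, Ashgrove 4.414, Oakdale 7.129, Claybrook 6.714, Rivermont 11.543.
Rounding down: Fernley 13, Stonebridge 2, Ashgrove 4, Oakdale 7, Claybrook 6, Rivermont 11 (total 43).

Fernley: 13; Stonebridge: 2; Ashgrove: 4; Oakdale: 7; Claybrook: 6; Rivermont: 11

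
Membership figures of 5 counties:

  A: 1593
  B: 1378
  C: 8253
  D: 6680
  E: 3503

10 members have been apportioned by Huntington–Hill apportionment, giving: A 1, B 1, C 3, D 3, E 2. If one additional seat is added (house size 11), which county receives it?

Priority for the next seat is population ÷ (√(s·(s+1))).
Priorities: A 1126.421, B 974.393, C 2382.436, D 1928.350, E 1430.094.
Highest priority: C.

C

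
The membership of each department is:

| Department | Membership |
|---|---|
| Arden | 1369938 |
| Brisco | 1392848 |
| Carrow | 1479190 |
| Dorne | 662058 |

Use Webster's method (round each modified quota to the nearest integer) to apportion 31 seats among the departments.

Arden 9; Brisco 9; Carrow 9; Dorne 4

Standard divisor 4904034/31 ≈ 158194.645; standard quotas: Arden 8.660, Brisco 8.805, Carrow 9.350, Dorne 4.185.
Rounding to the nearest integer gives Arden 9, Brisco 9, Carrow 9, Dorne 4 — total 31, matching the house size, so no adjustment is needed.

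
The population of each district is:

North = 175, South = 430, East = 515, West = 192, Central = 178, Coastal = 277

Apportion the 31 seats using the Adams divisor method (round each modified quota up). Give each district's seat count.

Standard divisor 1767/31 ≈ 57; standard quotas: North 3.070, South 7.544, East 9.035, West 3.368, Central 3.123, Coastal 4.860.
Rounding up gives 4, 8, 10, 4, 4, 5 = 35 seats, so the divisor must be adjusted.
With modified divisor 63: modified quotas North 2.778, South 6.825, East 8.175, West 3.048, Central 2.825, Coastal 4.397.
Rounding up: North 3, South 7, East 9, West 4, Central 3, Coastal 5 (total 31).

North=3; South=7; East=9; West=4; Central=3; Coastal=5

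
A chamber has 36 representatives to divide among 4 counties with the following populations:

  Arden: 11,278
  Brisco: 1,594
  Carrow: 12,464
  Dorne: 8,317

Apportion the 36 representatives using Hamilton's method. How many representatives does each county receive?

Arden: 12, Brisco: 2, Carrow: 13, Dorne: 9

Standard divisor: 33653 ÷ 36 ≈ 934.806.
Standard quotas: Arden 12.0645, Brisco 1.7052, Carrow 13.3333, Dorne 8.8970.
Lower quotas: Arden 12, Brisco 1, Carrow 13, Dorne 8 (sum 34, leaving 2 seats).
Remainders in descending order: Dorne 0.8970, Brisco 0.7052, Carrow 0.3333, Arden 0.0645.
The surplus seats go to Dorne, Brisco.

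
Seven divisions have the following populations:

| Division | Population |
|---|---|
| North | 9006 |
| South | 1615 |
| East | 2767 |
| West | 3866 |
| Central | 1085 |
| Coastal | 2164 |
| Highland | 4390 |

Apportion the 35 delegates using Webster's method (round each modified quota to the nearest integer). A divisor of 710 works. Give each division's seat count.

North: 13, South: 2, East: 4, West: 5, Central: 2, Coastal: 3, Highland: 6

With modified divisor 710: modified quotas North 12.685, South 2.275, East 3.897, West 5.445, Central 1.528, Coastal 3.048, Highland 6.183.
Rounding to the nearest integer: North 13, South 2, East 4, West 5, Central 2, Coastal 3, Highland 6 (total 35).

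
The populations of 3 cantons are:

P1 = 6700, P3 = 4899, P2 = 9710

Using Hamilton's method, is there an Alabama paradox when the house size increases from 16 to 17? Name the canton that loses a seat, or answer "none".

none

At 16 seats: P1 5, P3 4, P2 7.
At 17 seats: P1 5, P3 4, P2 8.
No canton's allocation decreased.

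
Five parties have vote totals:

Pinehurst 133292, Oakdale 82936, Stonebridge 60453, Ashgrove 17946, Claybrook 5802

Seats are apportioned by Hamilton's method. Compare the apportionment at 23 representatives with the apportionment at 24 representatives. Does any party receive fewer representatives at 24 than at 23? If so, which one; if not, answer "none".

Claybrook

At 23 seats: Pinehurst 10, Oakdale 6, Stonebridge 5, Ashgrove 1, Claybrook 1.
At 24 seats: Pinehurst 11, Oakdale 7, Stonebridge 5, Ashgrove 1, Claybrook 0.
Claybrook drops from 1 to 0.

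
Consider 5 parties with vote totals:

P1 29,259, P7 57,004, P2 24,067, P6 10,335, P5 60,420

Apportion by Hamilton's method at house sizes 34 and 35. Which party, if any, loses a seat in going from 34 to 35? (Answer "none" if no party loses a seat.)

At 34 seats: P1 5, P7 11, P2 5, P6 2, P5 11.
At 35 seats: P1 6, P7 11, P2 4, P6 2, P5 12.
P2 drops from 5 to 4.

P2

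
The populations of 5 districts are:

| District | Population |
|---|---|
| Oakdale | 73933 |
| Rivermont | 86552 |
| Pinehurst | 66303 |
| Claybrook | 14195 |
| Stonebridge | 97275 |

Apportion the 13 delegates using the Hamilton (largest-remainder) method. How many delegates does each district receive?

Standard divisor: 338258 ÷ 13 ≈ 26019.846.
Standard quotas: Oakdale 2.8414, Rivermont 3.3264, Pinehurst 2.5482, Claybrook 0.5455, Stonebridge 3.7385.
Lower quotas: Oakdale 2, Rivermont 3, Pinehurst 2, Claybrook 0, Stonebridge 3 (sum 10, leaving 3 seats).
Remainders in descending order: Oakdale 0.8414, Stonebridge 0.7385, Pinehurst 0.5482, Claybrook 0.5455, Rivermont 0.3264.
Largest remainders: Oakdale, Stonebridge, Pinehurst receive the extra seats.

Oakdale=3, Rivermont=3, Pinehurst=3, Claybrook=0, Stonebridge=4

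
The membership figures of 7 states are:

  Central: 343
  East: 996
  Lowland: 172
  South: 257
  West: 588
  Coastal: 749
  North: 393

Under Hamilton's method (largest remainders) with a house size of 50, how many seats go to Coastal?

11

Standard divisor: 3498 ÷ 50 ≈ 69.96.
Standard quotas: Central 4.903, East 14.237, Lowland 2.459, South 3.674, West 8.405, Coastal 10.706, North 5.617.
Lower quotas: Central 4, East 14, Lowland 2, South 3, West 8, Coastal 10, North 5 (sum 46, leaving 4 seats).
Remainders in descending order: Central 0.903, Coastal 0.706, South 0.674, North 0.617, Lowland 0.459, West 0.405, East 0.237.
The surplus seats go to Central, Coastal, South, North.
Coastal receives 11.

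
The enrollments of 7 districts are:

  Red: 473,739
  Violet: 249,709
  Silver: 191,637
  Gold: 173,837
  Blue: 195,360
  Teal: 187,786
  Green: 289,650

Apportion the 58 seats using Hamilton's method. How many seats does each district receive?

Red 16, Violet 8, Silver 6, Gold 6, Blue 6, Teal 6, Green 10

Standard divisor: 1761718 ÷ 58 ≈ 30374.448.
Standard quotas: Red 15.5966, Violet 8.2210, Silver 6.3092, Gold 5.7231, Blue 6.4317, Teal 6.1824, Green 9.5360.
Lower quotas: Red 15, Violet 8, Silver 6, Gold 5, Blue 6, Teal 6, Green 9 (sum 55, leaving 3 seats).
Remainders in descending order: Gold 0.7231, Red 0.5966, Green 0.5360, Blue 0.4317, Silver 0.3092, Violet 0.2210, Teal 0.1824.
The surplus seats go to Gold, Red, Green.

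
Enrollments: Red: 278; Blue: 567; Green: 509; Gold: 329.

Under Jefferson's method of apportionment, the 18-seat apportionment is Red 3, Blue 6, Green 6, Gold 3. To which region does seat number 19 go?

Priority for the next seat is population ÷ (current seats + 1).
Priorities: Red 69.500, Blue 81.000, Green 72.714, Gold 82.250.
Highest priority: Gold.

Gold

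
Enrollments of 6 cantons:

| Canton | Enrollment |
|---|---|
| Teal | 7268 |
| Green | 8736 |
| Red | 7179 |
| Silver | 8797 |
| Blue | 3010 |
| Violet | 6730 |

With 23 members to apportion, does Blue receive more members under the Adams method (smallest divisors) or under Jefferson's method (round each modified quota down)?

Adams: Teal 4, Green 4, Red 4, Silver 5, Blue 2, Violet 4.
Jefferson: Teal 4, Green 5, Red 4, Silver 5, Blue 1, Violet 4.
Blue gets 2 under Adams and 1 under Jefferson.

Adams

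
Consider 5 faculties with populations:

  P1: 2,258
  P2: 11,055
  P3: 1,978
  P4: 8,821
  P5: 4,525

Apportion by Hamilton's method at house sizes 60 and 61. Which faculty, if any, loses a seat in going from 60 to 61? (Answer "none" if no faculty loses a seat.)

At 60 seats: P1 5, P2 23, P3 4, P4 19, P5 9.
At 61 seats: P1 5, P2 23, P3 4, P4 19, P5 10.
No faculty's allocation decreased.

none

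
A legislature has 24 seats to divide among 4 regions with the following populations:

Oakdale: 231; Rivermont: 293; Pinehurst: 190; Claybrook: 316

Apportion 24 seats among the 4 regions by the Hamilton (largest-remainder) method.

Oakdale 5; Rivermont 7; Pinehurst 5; Claybrook 7

Standard divisor: 1030 ÷ 24 ≈ 42.917.
Standard quotas: Oakdale 5.383, Rivermont 6.827, Pinehurst 4.427, Claybrook 7.363.
Lower quotas: Oakdale 5, Rivermont 6, Pinehurst 4, Claybrook 7 (sum 22, leaving 2 seats).
Remainders in descending order: Rivermont 0.827, Pinehurst 0.427, Oakdale 0.383, Claybrook 0.363.
Largest remainders: Rivermont, Pinehurst receive the extra seats.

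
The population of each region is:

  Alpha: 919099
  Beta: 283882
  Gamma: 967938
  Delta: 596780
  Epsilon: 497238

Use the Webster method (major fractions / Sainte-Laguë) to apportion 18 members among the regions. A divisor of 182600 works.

With modified divisor 182600: modified quotas Alpha 5.033, Beta 1.555, Gamma 5.301, Delta 3.268, Epsilon 2.723.
Rounding to the nearest integer: Alpha 5, Beta 2, Gamma 5, Delta 3, Epsilon 3 (total 18).

Alpha 5, Beta 2, Gamma 5, Delta 3, Epsilon 3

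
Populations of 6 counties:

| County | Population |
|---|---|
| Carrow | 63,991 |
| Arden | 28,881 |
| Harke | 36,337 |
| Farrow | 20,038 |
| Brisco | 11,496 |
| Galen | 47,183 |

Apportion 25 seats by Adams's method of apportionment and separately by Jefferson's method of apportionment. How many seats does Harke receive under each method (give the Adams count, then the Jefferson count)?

4 and 5

Adams: Carrow 7, Arden 4, Harke 4, Farrow 3, Brisco 2, Galen 5.
Jefferson: Carrow 8, Arden 3, Harke 5, Farrow 2, Brisco 1, Galen 6.
Harke gets 4 under Adams and 5 under Jefferson.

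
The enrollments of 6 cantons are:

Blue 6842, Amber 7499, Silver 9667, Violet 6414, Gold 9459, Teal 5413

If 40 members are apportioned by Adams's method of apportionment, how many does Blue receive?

Standard divisor 45294/40 ≈ 1132.35; standard quotas: Blue 6.042, Amber 6.623, Silver 8.537, Violet 5.664, Gold 8.353, Teal 4.780.
Rounding up gives 7, 7, 9, 6, 9, 5 = 43 seats, so the divisor must be adjusted.
With modified divisor 1230: modified quotas Blue 5.563, Amber 6.097, Silver 7.859, Violet 5.215, Gold 7.690, Teal 4.401.
Rounding up: Blue 6, Amber 7, Silver 8, Violet 6, Gold 8, Teal 5 (total 40).
Blue receives 6.

6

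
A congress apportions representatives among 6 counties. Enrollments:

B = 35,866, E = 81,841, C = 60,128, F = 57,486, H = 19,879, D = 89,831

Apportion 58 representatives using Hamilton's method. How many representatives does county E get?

14

The standard divisor is 345031/58 ≈ 5948.81.
Standard quotas: B 6.0291, E 13.7575, C 10.1076, F 9.6634, H 3.3417, D 15.1007.
Lower quotas: B 6, E 13, C 10, F 9, H 3, D 15 (sum 56, leaving 2 seats).
Remainders in descending order: E 0.7575, F 0.6634, H 0.3417, C 0.1076, D 0.1007, B 0.0291.
The surplus seats go to E, F.
E receives 14.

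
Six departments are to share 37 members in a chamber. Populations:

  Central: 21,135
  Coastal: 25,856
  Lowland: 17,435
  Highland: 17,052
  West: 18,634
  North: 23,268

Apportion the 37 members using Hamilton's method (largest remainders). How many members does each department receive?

The standard divisor is 123380/37 ≈ 3334.595.
Standard quotas: Central 6.3381, Coastal 7.7539, Lowland 5.2285, Highland 5.1137, West 5.5881, North 6.9778.
Lower quotas: Central 6, Coastal 7, Lowland 5, Highland 5, West 5, North 6 (sum 34, leaving 3 seats).
Remainders in descending order: North 0.9778, Coastal 0.7539, West 0.5881, Central 0.3381, Lowland 0.2285, Highland 0.1137.
The surplus seats go to North, Coastal, West.

Central=6, Coastal=8, Lowland=5, Highland=5, West=6, North=7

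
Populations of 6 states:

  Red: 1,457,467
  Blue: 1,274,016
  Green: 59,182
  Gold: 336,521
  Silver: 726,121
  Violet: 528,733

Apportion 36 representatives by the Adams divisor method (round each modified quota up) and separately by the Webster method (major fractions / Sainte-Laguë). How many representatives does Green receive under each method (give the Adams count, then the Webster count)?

Adams: Red 12, Blue 10, Green 1, Gold 3, Silver 6, Violet 4.
Webster: Red 12, Blue 11, Green 0, Gold 3, Silver 6, Violet 4.
Green gets 1 under Adams and 0 under Webster.

1 and 0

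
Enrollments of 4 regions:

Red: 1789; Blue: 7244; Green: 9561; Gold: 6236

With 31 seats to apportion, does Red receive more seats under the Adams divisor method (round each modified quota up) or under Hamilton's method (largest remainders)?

Adams: Red 3, Blue 9, Green 11, Gold 8.
Hamilton: Red 2, Blue 9, Green 12, Gold 8.
Red gets 3 under Adams and 2 under Hamilton.

Adams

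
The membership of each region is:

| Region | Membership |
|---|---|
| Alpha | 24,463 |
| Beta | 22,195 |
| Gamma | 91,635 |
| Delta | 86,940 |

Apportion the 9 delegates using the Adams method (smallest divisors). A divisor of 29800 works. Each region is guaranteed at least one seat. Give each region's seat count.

Alpha: 1, Beta: 1, Gamma: 4, Delta: 3

With modified divisor 29800: modified quotas Alpha 0.821, Beta 0.745, Gamma 3.075, Delta 2.917.
Rounding up: Alpha 1, Beta 1, Gamma 4, Delta 3 (total 9).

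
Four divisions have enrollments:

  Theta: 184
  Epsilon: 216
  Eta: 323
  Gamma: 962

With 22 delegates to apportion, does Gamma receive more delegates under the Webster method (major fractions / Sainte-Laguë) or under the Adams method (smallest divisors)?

Webster

Webster: Theta 2, Epsilon 3, Eta 4, Gamma 13.
Adams: Theta 3, Epsilon 3, Eta 4, Gamma 12.
Gamma gets 13 under Webster and 12 under Adams.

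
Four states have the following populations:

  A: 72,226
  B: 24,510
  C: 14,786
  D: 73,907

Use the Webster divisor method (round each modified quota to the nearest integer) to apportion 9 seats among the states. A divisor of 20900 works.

With modified divisor 20900: modified quotas A 3.456, B 1.173, C 0.707, D 3.536.
Rounding to the nearest integer: A 3, B 1, C 1, D 4 (total 9).

A=3, B=1, C=1, D=4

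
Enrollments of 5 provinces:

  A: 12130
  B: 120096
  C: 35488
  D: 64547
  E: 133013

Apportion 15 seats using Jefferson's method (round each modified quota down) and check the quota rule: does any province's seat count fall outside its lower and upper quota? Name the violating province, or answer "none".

Standard quotas: A 0.498, B 4.932, C 1.457, D 2.651, E 5.462.
Jefferson allocation: A 0, B 5, C 1, D 3, E 6.
Every allocation lies between the lower and upper quota.

none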